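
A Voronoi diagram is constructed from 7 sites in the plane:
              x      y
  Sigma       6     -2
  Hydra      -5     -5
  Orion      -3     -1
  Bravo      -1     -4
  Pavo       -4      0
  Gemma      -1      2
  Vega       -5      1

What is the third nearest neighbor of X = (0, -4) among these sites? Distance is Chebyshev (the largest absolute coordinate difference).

d(X, Sigma) = max(6, 2) = 6
d(X, Hydra) = max(5, 1) = 5
d(X, Orion) = max(3, 3) = 3
d(X, Bravo) = max(1, 0) = 1
d(X, Pavo) = max(4, 4) = 4
d(X, Gemma) = max(1, 6) = 6
d(X, Vega) = max(5, 5) = 5
Sorted ascending: Bravo, Orion, Pavo, Hydra, … — the third-nearest is Pavo.

Pavo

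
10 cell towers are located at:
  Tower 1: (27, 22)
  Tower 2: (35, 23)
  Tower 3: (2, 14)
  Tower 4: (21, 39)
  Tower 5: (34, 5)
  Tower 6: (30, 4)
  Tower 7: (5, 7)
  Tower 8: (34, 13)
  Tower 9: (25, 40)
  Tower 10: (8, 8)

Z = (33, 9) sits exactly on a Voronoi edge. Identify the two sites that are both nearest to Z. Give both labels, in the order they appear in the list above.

Squared distances from Z to each site:
d²(Z, Tower 1) = 36 + 169 = 205
d²(Z, Tower 2) = 4 + 196 = 200
d²(Z, Tower 3) = 961 + 25 = 986
d²(Z, Tower 4) = 144 + 900 = 1044
d²(Z, Tower 5) = 1 + 16 = 17
d²(Z, Tower 6) = 9 + 25 = 34
d²(Z, Tower 7) = 784 + 4 = 788
d²(Z, Tower 8) = 1 + 16 = 17
d²(Z, Tower 9) = 64 + 961 = 1025
d²(Z, Tower 10) = 625 + 1 = 626
Z is equidistant from Tower 5 and Tower 8 (both at squared distance 17), and every other site is strictly farther — so Z lies on the Tower 5–Tower 8 Voronoi edge.

Tower 5 and Tower 8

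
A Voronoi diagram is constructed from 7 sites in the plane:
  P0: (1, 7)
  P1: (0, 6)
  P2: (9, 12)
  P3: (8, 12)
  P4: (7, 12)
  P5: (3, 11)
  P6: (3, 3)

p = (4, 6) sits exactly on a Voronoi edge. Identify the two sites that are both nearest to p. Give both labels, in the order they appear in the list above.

P0 and P6

Squared distances from p to each site:
|pP0|² = (4−1)² + (6−7)² = 9 + 1 = 10
|pP1|² = (4−0)² + (6−6)² = 16 + 0 = 16
|pP2|² = (4−9)² + (6−12)² = 25 + 36 = 61
|pP3|² = (4−8)² + (6−12)² = 16 + 36 = 52
|pP4|² = (4−7)² + (6−12)² = 9 + 36 = 45
|pP5|² = (4−3)² + (6−11)² = 1 + 25 = 26
|pP6|² = (4−3)² + (6−3)² = 1 + 9 = 10
p is equidistant from P0 and P6 (both at squared distance 10), and every other site is strictly farther — so p lies on the P0–P6 Voronoi edge.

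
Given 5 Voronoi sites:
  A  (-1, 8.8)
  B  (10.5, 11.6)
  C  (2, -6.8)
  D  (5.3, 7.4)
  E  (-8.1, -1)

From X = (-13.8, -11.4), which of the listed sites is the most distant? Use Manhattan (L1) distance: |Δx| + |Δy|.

d(X,A) = |-13.8−(-1)| + |-11.4−8.8| = 12.8 + 20.2 = 33
d(X,B) = |-13.8−10.5| + |-11.4−11.6| = 24.3 + 23 = 47.3
d(X,C) = |-13.8−2| + |-11.4−(-6.8)| = 15.8 + 4.6 = 20.4
d(X,D) = |-13.8−5.3| + |-11.4−7.4| = 19.1 + 18.8 = 37.9
d(X,E) = |-13.8−(-8.1)| + |-11.4−(-1)| = 5.7 + 10.4 = 16.1
The largest is to B.

B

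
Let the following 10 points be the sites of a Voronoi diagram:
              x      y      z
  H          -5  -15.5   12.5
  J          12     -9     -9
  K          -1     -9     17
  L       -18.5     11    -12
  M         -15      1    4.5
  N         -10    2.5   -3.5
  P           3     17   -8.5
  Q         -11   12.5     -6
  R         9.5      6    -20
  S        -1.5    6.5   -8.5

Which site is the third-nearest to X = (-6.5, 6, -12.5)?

Squared Euclidean distances:
|XH|² = 2.25 + 462.25 + 625 = 1089.5
|XJ|² = 342.25 + 225 + 12.25 = 579.5
|XK|² = 30.25 + 225 + 870.25 = 1125.5
|XL|² = 144 + 25 + 0.25 = 169.25
|XM|² = 72.25 + 25 + 289 = 386.25
|XN|² = 12.25 + 12.25 + 81 = 105.5
|XP|² = 90.25 + 121 + 16 = 227.25
|XQ|² = 20.25 + 42.25 + 42.25 = 104.75
|XR|² = 256 + 0 + 56.25 = 312.25
|XS|² = 25 + 0.25 + 16 = 41.25
Sorted ascending: S, Q, N, L, … — the third-nearest is N.

N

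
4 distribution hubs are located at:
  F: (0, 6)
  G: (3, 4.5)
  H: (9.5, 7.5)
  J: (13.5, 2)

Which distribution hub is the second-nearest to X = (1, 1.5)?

Compare squared distances (the ordering matches that of the actual distances):
|XF|² = (1−0)² + (1.5−6)² = 1 + 20.25 = 21.25
|XG|² = (1−3)² + (1.5−4.5)² = 4 + 9 = 13
|XH|² = (1−9.5)² + (1.5−7.5)² = 72.25 + 36 = 108.25
|XJ|² = (1−13.5)² + (1.5−2)² = 156.25 + 0.25 = 156.5
Sorted ascending: G, F, H, … — the second-nearest is F.

F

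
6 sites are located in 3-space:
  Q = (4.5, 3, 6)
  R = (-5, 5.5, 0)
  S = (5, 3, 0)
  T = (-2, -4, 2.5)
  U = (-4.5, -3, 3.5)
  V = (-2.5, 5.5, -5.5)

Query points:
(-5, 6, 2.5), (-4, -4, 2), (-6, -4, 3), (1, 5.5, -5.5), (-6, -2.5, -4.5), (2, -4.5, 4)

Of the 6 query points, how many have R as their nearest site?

(-5, 6, 2.5) — d² to each: Q:111.5, R:6.5, S:115.25, T:109, U:82.25, V:70.5 → nearest is R
(-4, -4, 2) — d² to each: Q:137.25, R:95.25, S:134, T:4.25, U:3.5, V:148.75 → nearest is U
(-6, -4, 3) — d² to each: Q:168.25, R:100.25, S:179, T:16.25, U:3.5, V:174.75 → nearest is U
(1, 5.5, -5.5) — d² to each: Q:150.75, R:66.25, S:52.5, T:163.25, U:183.5, V:12.25 → nearest is V
(-6, -2.5, -4.5) — d² to each: Q:250.75, R:85.25, S:171.5, T:67.25, U:66.5, V:77.25 → nearest is U
(2, -4.5, 4) — d² to each: Q:66.5, R:165, S:81.25, T:18.5, U:44.75, V:210.5 → nearest is T
1 of the 6 points has R as nearest.

1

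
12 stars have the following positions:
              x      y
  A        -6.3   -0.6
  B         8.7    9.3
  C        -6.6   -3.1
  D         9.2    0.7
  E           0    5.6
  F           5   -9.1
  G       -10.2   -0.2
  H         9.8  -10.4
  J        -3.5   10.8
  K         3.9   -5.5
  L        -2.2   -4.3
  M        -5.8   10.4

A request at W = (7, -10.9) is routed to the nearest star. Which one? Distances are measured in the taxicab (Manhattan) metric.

d(W,A) = 13.3 + 10.3 = 23.6
d(W,B) = 1.7 + 20.2 = 21.9
d(W,C) = 13.6 + 7.8 = 21.4
d(W,D) = 2.2 + 11.6 = 13.8
d(W,E) = 7 + 16.5 = 23.5
d(W,F) = 2 + 1.8 = 3.8
d(W,G) = 17.2 + 10.7 = 27.9
d(W,H) = 2.8 + 0.5 = 3.3
d(W,J) = 10.5 + 21.7 = 32.2
d(W,K) = 3.1 + 5.4 = 8.5
d(W,L) = 9.2 + 6.6 = 15.8
d(W,M) = 12.8 + 21.3 = 34.1
H is nearest.

H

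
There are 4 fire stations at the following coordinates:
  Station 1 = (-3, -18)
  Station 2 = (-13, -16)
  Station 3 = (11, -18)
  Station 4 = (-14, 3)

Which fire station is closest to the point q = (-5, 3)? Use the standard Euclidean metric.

Squared Euclidean distances:
d²(q, Station 1) = 4 + 441 = 445
d²(q, Station 2) = 64 + 361 = 425
d²(q, Station 3) = 256 + 441 = 697
d²(q, Station 4) = 81 + 0 = 81
Minimum is at Station 4.

Station 4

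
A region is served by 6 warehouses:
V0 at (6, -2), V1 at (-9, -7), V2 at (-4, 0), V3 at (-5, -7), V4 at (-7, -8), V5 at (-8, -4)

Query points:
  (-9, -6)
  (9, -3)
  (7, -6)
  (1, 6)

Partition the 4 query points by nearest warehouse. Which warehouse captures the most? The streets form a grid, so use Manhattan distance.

(-9, -6) — d to each: V0:19, V1:1, V2:11, V3:5, V4:4, V5:3 → nearest is V1
(9, -3) — d to each: V0:4, V1:22, V2:16, V3:18, V4:21, V5:18 → nearest is V0
(7, -6) — d to each: V0:5, V1:17, V2:17, V3:13, V4:16, V5:17 → nearest is V0
(1, 6) — d to each: V0:13, V1:23, V2:11, V3:19, V4:22, V5:19 → nearest is V2
Tally — V0:2, V1:1, V2:1. V0 captures the most (2).

V0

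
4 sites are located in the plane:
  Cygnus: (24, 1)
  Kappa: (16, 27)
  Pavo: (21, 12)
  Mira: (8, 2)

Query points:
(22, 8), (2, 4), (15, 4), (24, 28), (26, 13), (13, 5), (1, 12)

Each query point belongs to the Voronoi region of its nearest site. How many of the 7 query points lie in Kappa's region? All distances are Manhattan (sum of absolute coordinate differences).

1

(22, 8) — d to each: Cygnus:9, Kappa:25, Pavo:5, Mira:20 → nearest is Pavo
(2, 4) — d to each: Cygnus:25, Kappa:37, Pavo:27, Mira:8 → nearest is Mira
(15, 4) — d to each: Cygnus:12, Kappa:24, Pavo:14, Mira:9 → nearest is Mira
(24, 28) — d to each: Cygnus:27, Kappa:9, Pavo:19, Mira:42 → nearest is Kappa
(26, 13) — d to each: Cygnus:14, Kappa:24, Pavo:6, Mira:29 → nearest is Pavo
(13, 5) — d to each: Cygnus:15, Kappa:25, Pavo:15, Mira:8 → nearest is Mira
(1, 12) — d to each: Cygnus:34, Kappa:30, Pavo:20, Mira:17 → nearest is Mira
1 of the 7 points has Kappa as nearest.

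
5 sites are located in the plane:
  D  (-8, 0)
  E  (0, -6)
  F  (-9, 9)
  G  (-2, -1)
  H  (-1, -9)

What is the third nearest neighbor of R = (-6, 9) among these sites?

G

Since √ is increasing, it suffices to compare squared distances:
|RD|² = (-6−(-8))² + (9−0)² = 4 + 81 = 85
|RE|² = (-6−0)² + (9−(-6))² = 36 + 225 = 261
|RF|² = (-6−(-9))² + (9−9)² = 9 + 0 = 9
|RG|² = (-6−(-2))² + (9−(-1))² = 16 + 100 = 116
|RH|² = (-6−(-1))² + (9−(-9))² = 25 + 324 = 349
Sorted ascending: F, D, G, E, … — the third-nearest is G.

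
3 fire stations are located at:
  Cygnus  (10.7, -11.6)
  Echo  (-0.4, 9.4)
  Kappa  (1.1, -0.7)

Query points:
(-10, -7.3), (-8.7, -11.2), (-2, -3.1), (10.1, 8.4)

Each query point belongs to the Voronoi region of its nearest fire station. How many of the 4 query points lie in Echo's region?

(-10, -7.3) — d² to each: Cygnus:446.98, Echo:371.05, Kappa:166.77 → nearest is Kappa
(-8.7, -11.2) — d² to each: Cygnus:376.52, Echo:493.25, Kappa:206.29 → nearest is Kappa
(-2, -3.1) — d² to each: Cygnus:233.54, Echo:158.81, Kappa:15.37 → nearest is Kappa
(10.1, 8.4) — d² to each: Cygnus:400.36, Echo:111.25, Kappa:163.81 → nearest is Echo
1 of the 4 points has Echo as nearest.

1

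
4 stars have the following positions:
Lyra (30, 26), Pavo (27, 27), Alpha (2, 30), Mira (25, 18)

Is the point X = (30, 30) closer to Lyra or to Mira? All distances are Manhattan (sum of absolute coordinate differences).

Lyra

d(X, Lyra) = |30−30| + |30−26| = 0 + 4 = 4
d(X, Mira) = |30−25| + |30−18| = 5 + 12 = 17
4 < 17, so Lyra is closer.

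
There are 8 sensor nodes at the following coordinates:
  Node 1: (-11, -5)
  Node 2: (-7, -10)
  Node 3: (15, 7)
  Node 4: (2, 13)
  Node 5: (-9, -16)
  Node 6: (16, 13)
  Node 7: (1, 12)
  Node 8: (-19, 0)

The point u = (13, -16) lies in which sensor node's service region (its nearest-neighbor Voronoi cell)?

Squared Euclidean distances:
d²(u, Node 1) = 576 + 121 = 697
d²(u, Node 2) = 400 + 36 = 436
d²(u, Node 3) = 4 + 529 = 533
d²(u, Node 4) = 121 + 841 = 962
d²(u, Node 5) = 484 + 0 = 484
d²(u, Node 6) = 9 + 841 = 850
d²(u, Node 7) = 144 + 784 = 928
d²(u, Node 8) = 1024 + 256 = 1280
Minimum is at Node 2.

Node 2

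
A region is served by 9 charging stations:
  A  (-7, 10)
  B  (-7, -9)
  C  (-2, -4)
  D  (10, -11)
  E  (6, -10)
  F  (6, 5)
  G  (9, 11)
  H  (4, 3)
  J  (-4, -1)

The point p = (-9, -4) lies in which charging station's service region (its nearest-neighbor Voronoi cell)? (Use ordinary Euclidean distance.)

Squared Euclidean distances:
|pA|² = 4 + 196 = 200
|pB|² = 4 + 25 = 29
|pC|² = 49 + 0 = 49
|pD|² = 361 + 49 = 410
|pE|² = 225 + 36 = 261
|pF|² = 225 + 81 = 306
|pG|² = 324 + 225 = 549
|pH|² = 169 + 49 = 218
|pJ|² = 25 + 9 = 34
Minimum is at B.

B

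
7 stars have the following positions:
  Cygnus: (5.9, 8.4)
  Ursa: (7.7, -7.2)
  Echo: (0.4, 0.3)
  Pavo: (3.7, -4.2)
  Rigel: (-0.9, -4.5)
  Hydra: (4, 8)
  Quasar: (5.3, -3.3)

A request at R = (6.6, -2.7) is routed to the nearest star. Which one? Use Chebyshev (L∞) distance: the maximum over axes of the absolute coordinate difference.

Quasar

d(R, Cygnus) = max(0.7, 11.1) = 11.1
d(R, Ursa) = max(1.1, 4.5) = 4.5
d(R, Echo) = max(6.2, 3) = 6.2
d(R, Pavo) = max(2.9, 1.5) = 2.9
d(R, Rigel) = max(7.5, 1.8) = 7.5
d(R, Hydra) = max(2.6, 10.7) = 10.7
d(R, Quasar) = max(1.3, 0.6) = 1.3
Minimum is at Quasar.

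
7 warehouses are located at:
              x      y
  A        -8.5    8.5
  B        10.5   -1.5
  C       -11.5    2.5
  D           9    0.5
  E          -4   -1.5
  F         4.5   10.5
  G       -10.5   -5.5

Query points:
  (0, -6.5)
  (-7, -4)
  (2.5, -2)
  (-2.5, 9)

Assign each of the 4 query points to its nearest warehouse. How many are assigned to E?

(0, -6.5) — d² to each: A:297.25, B:135.25, C:213.25, D:130, E:41, F:309.25, G:111.25 → nearest is E
(-7, -4) — d² to each: A:158.5, B:312.5, C:62.5, D:276.25, E:15.25, F:342.5, G:14.5 → nearest is G
(2.5, -2) — d² to each: A:231.25, B:64.25, C:216.25, D:48.5, E:42.5, F:160.25, G:181.25 → nearest is E
(-2.5, 9) — d² to each: A:36.25, B:279.25, C:123.25, D:204.5, E:112.5, F:51.25, G:274.25 → nearest is A
2 of the 4 points have E as nearest.

2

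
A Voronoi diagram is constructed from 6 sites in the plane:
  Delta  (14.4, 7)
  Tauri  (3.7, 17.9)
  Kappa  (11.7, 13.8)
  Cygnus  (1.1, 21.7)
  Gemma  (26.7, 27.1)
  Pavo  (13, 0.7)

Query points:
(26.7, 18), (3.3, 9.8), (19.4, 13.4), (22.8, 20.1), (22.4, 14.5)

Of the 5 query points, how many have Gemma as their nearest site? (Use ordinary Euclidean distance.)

2

(26.7, 18) — d² to each: Delta:272.29, Tauri:529.01, Kappa:242.64, Cygnus:669.05, Gemma:82.81, Pavo:486.98 → nearest is Gemma
(3.3, 9.8) — d² to each: Delta:131.05, Tauri:65.77, Kappa:86.56, Cygnus:146.45, Gemma:846.85, Pavo:176.9 → nearest is Tauri
(19.4, 13.4) — d² to each: Delta:65.96, Tauri:266.74, Kappa:59.45, Cygnus:403.78, Gemma:240.98, Pavo:202.25 → nearest is Kappa
(22.8, 20.1) — d² to each: Delta:242.17, Tauri:369.65, Kappa:162.9, Cygnus:473.45, Gemma:64.21, Pavo:472.4 → nearest is Gemma
(22.4, 14.5) — d² to each: Delta:120.25, Tauri:361.25, Kappa:114.98, Cygnus:505.53, Gemma:177.25, Pavo:278.8 → nearest is Kappa
2 of the 5 points have Gemma as nearest.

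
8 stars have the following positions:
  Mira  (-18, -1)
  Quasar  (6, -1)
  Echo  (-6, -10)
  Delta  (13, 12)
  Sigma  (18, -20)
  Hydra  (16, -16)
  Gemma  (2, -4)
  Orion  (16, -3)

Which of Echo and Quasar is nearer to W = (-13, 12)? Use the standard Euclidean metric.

Compare squared distances:
d²(W, Echo) = (-13−(-6))² + (12−(-10))² = 49 + 484 = 533
d²(W, Quasar) = (-13−6)² + (12−(-1))² = 361 + 169 = 530
533 > 530, so Quasar is closer.

Quasar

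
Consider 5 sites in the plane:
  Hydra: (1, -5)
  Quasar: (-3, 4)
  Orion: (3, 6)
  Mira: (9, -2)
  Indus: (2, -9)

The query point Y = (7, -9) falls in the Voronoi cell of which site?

Indus

Since √ is increasing, it suffices to compare squared distances:
d²(Y, Hydra) = 36 + 16 = 52
d²(Y, Quasar) = 100 + 169 = 269
d²(Y, Orion) = 16 + 225 = 241
d²(Y, Mira) = 4 + 49 = 53
d²(Y, Indus) = 25 + 0 = 25
The smallest is to Indus, so Y lies in the Voronoi region of Indus.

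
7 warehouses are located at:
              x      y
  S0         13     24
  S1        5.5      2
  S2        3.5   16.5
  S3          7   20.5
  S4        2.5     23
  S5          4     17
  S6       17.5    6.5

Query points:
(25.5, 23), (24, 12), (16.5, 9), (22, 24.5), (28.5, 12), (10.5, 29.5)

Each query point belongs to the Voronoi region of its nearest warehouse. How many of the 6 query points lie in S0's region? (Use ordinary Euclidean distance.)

(25.5, 23) — d² to each: S0:157.25, S1:841, S2:526.25, S3:348.5, S4:529, S5:498.25, S6:336.25 → nearest is S0
(24, 12) — d² to each: S0:265, S1:442.25, S2:440.5, S3:361.25, S4:583.25, S5:425, S6:72.5 → nearest is S6
(16.5, 9) — d² to each: S0:237.25, S1:170, S2:225.25, S3:222.5, S4:392, S5:220.25, S6:7.25 → nearest is S6
(22, 24.5) — d² to each: S0:81.25, S1:778.5, S2:406.25, S3:241, S4:382.5, S5:380.25, S6:344.25 → nearest is S0
(28.5, 12) — d² to each: S0:384.25, S1:629, S2:645.25, S3:534.5, S4:797, S5:625.25, S6:151.25 → nearest is S6
(10.5, 29.5) — d² to each: S0:36.5, S1:781.25, S2:218, S3:93.25, S4:106.25, S5:198.5, S6:578 → nearest is S0
3 of the 6 points have S0 as nearest.

3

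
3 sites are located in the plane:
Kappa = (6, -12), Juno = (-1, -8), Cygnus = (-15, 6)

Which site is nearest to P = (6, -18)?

Compare squared distances (the ordering matches that of the actual distances):
d²(P, Kappa) = (6−6)² + (-18−(-12))² = 0 + 36 = 36
d²(P, Juno) = (6−(-1))² + (-18−(-8))² = 49 + 100 = 149
d²(P, Cygnus) = (6−(-15))² + (-18−6)² = 441 + 576 = 1017
The smallest is to Kappa, so P lies in the Voronoi region of Kappa.

Kappa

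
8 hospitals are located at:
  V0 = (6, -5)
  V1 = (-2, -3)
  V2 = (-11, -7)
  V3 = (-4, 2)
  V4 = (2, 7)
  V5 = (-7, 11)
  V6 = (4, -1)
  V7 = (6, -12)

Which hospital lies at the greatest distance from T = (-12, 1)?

V7

Since √ is increasing, it suffices to compare squared distances:
|TV0|² = 324 + 36 = 360
|TV1|² = 100 + 16 = 116
|TV2|² = 1 + 64 = 65
|TV3|² = 64 + 1 = 65
|TV4|² = 196 + 36 = 232
|TV5|² = 25 + 100 = 125
|TV6|² = 256 + 4 = 260
|TV7|² = 324 + 169 = 493
The largest is to V7.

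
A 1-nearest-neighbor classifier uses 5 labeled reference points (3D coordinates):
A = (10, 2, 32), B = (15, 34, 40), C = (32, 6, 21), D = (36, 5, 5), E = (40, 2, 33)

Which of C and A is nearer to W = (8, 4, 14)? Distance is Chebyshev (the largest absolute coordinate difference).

A

d(W,C) = max(24, 2, 7) = 24
d(W,A) = max(2, 2, 18) = 18
24 > 18, so A is closer.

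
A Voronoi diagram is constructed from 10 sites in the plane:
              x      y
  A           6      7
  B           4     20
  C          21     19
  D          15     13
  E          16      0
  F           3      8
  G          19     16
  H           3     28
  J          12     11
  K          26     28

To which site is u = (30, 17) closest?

Squared Euclidean distances:
|uA|² = (30−6)² + (17−7)² = 576 + 100 = 676
|uB|² = (30−4)² + (17−20)² = 676 + 9 = 685
|uC|² = (30−21)² + (17−19)² = 81 + 4 = 85
|uD|² = (30−15)² + (17−13)² = 225 + 16 = 241
|uE|² = (30−16)² + (17−0)² = 196 + 289 = 485
|uF|² = (30−3)² + (17−8)² = 729 + 81 = 810
|uG|² = (30−19)² + (17−16)² = 121 + 1 = 122
|uH|² = (30−3)² + (17−28)² = 729 + 121 = 850
|uJ|² = (30−12)² + (17−11)² = 324 + 36 = 360
|uK|² = (30−26)² + (17−28)² = 16 + 121 = 137
The smallest is to C, so u lies in the Voronoi region of C.

C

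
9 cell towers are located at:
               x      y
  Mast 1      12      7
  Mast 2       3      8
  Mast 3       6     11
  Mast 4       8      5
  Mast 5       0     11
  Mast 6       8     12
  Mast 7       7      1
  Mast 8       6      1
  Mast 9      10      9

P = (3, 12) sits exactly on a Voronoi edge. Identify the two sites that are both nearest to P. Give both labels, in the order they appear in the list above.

Mast 3 and Mast 5

Squared distances from P to each site:
d²(P, Mast 1) = (3−12)² + (12−7)² = 81 + 25 = 106
d²(P, Mast 2) = (3−3)² + (12−8)² = 0 + 16 = 16
d²(P, Mast 3) = (3−6)² + (12−11)² = 9 + 1 = 10
d²(P, Mast 4) = (3−8)² + (12−5)² = 25 + 49 = 74
d²(P, Mast 5) = (3−0)² + (12−11)² = 9 + 1 = 10
d²(P, Mast 6) = (3−8)² + (12−12)² = 25 + 0 = 25
d²(P, Mast 7) = (3−7)² + (12−1)² = 16 + 121 = 137
d²(P, Mast 8) = (3−6)² + (12−1)² = 9 + 121 = 130
d²(P, Mast 9) = (3−10)² + (12−9)² = 49 + 9 = 58
P is equidistant from Mast 3 and Mast 5 (both at squared distance 10), and every other site is strictly farther — so P lies on the Mast 3–Mast 5 Voronoi edge.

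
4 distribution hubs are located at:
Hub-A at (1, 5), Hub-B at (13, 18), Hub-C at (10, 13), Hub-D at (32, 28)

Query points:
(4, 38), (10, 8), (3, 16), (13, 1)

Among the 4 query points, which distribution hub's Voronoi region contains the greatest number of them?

Hub-C

(4, 38) — d² to each: Hub-A:1098, Hub-B:481, Hub-C:661, Hub-D:884 → nearest is Hub-B
(10, 8) — d² to each: Hub-A:90, Hub-B:109, Hub-C:25, Hub-D:884 → nearest is Hub-C
(3, 16) — d² to each: Hub-A:125, Hub-B:104, Hub-C:58, Hub-D:985 → nearest is Hub-C
(13, 1) — d² to each: Hub-A:160, Hub-B:289, Hub-C:153, Hub-D:1090 → nearest is Hub-C
Tally — Hub-B:1, Hub-C:3. Hub-C captures the most (3).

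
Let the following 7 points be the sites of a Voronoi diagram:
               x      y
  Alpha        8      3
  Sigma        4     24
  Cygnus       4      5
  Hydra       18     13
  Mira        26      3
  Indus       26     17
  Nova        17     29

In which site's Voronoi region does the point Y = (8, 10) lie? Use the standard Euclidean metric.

Since √ is increasing, it suffices to compare squared distances:
d²(Y, Alpha) = (8−8)² + (10−3)² = 0 + 49 = 49
d²(Y, Sigma) = (8−4)² + (10−24)² = 16 + 196 = 212
d²(Y, Cygnus) = (8−4)² + (10−5)² = 16 + 25 = 41
d²(Y, Hydra) = (8−18)² + (10−13)² = 100 + 9 = 109
d²(Y, Mira) = (8−26)² + (10−3)² = 324 + 49 = 373
d²(Y, Indus) = (8−26)² + (10−17)² = 324 + 49 = 373
d²(Y, Nova) = (8−17)² + (10−29)² = 81 + 361 = 442
Cygnus is nearest.

Cygnus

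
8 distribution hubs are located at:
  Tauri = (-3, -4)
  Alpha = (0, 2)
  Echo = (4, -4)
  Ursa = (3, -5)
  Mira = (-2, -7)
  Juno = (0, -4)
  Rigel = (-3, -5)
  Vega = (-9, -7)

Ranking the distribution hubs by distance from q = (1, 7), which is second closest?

Juno

Squared Euclidean distances:
d²(q, Tauri) = 16 + 121 = 137
d²(q, Alpha) = 1 + 25 = 26
d²(q, Echo) = 9 + 121 = 130
d²(q, Ursa) = 4 + 144 = 148
d²(q, Mira) = 9 + 196 = 205
d²(q, Juno) = 1 + 121 = 122
d²(q, Rigel) = 16 + 144 = 160
d²(q, Vega) = 100 + 196 = 296
Sorted ascending: Alpha, Juno, Echo, … — the second-nearest is Juno.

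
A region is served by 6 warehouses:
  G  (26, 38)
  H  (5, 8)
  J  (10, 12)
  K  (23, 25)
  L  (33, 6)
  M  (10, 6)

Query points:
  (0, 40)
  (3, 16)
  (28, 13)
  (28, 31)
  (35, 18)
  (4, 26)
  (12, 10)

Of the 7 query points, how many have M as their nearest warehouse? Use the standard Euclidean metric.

0

(0, 40) — d² to each: G:680, H:1049, J:884, K:754, L:2245, M:1256 → nearest is G
(3, 16) — d² to each: G:1013, H:68, J:65, K:481, L:1000, M:149 → nearest is J
(28, 13) — d² to each: G:629, H:554, J:325, K:169, L:74, M:373 → nearest is L
(28, 31) — d² to each: G:53, H:1058, J:685, K:61, L:650, M:949 → nearest is G
(35, 18) — d² to each: G:481, H:1000, J:661, K:193, L:148, M:769 → nearest is L
(4, 26) — d² to each: G:628, H:325, J:232, K:362, L:1241, M:436 → nearest is J
(12, 10) — d² to each: G:980, H:53, J:8, K:346, L:457, M:20 → nearest is J
0 of the 7 points have M as nearest.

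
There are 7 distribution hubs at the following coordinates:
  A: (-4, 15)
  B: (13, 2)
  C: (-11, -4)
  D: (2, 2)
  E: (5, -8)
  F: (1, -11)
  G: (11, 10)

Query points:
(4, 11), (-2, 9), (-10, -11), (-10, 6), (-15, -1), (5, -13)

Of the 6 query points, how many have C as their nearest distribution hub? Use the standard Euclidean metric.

3

(4, 11) — d² to each: A:80, B:162, C:450, D:85, E:362, F:493, G:50 → nearest is G
(-2, 9) — d² to each: A:40, B:274, C:250, D:65, E:338, F:409, G:170 → nearest is A
(-10, -11) — d² to each: A:712, B:698, C:50, D:313, E:234, F:121, G:882 → nearest is C
(-10, 6) — d² to each: A:117, B:545, C:101, D:160, E:421, F:410, G:457 → nearest is C
(-15, -1) — d² to each: A:377, B:793, C:25, D:298, E:449, F:356, G:797 → nearest is C
(5, -13) — d² to each: A:865, B:289, C:337, D:234, E:25, F:20, G:565 → nearest is F
3 of the 6 points have C as nearest.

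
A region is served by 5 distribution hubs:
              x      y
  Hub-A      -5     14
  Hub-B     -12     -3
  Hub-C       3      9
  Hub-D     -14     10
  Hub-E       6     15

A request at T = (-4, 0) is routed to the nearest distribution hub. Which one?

Hub-B

Since √ is increasing, it suffices to compare squared distances:
d²(T, Hub-A) = 1 + 196 = 197
d²(T, Hub-B) = 64 + 9 = 73
d²(T, Hub-C) = 49 + 81 = 130
d²(T, Hub-D) = 100 + 100 = 200
d²(T, Hub-E) = 100 + 225 = 325
Hub-B is nearest.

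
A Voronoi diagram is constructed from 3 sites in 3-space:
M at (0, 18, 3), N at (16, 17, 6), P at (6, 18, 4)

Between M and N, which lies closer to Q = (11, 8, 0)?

Compare squared distances:
|QM|² = (11−0)² + (8−18)² + (0−3)² = 121 + 100 + 9 = 230
|QN|² = (11−16)² + (8−17)² + (0−6)² = 25 + 81 + 36 = 142
230 > 142, so N is closer.

N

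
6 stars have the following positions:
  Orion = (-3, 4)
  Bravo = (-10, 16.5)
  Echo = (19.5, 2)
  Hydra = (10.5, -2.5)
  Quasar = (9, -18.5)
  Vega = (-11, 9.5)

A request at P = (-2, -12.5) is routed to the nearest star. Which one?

Since √ is increasing, it suffices to compare squared distances:
d²(P, Orion) = 1 + 272.25 = 273.25
d²(P, Bravo) = 64 + 841 = 905
d²(P, Echo) = 462.25 + 210.25 = 672.5
d²(P, Hydra) = 156.25 + 100 = 256.25
d²(P, Quasar) = 121 + 36 = 157
d²(P, Vega) = 81 + 484 = 565
Quasar is nearest.

Quasar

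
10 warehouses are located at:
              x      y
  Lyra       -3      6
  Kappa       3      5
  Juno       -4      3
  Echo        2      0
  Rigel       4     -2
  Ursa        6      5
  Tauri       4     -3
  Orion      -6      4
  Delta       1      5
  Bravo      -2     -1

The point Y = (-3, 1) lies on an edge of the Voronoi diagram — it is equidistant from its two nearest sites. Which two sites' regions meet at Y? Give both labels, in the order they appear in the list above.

Juno and Bravo

Squared distances from Y to each site:
d²(Y, Lyra) = (-3−(-3))² + (1−6)² = 0 + 25 = 25
d²(Y, Kappa) = (-3−3)² + (1−5)² = 36 + 16 = 52
d²(Y, Juno) = (-3−(-4))² + (1−3)² = 1 + 4 = 5
d²(Y, Echo) = (-3−2)² + (1−0)² = 25 + 1 = 26
d²(Y, Rigel) = (-3−4)² + (1−(-2))² = 49 + 9 = 58
d²(Y, Ursa) = (-3−6)² + (1−5)² = 81 + 16 = 97
d²(Y, Tauri) = (-3−4)² + (1−(-3))² = 49 + 16 = 65
d²(Y, Orion) = (-3−(-6))² + (1−4)² = 9 + 9 = 18
d²(Y, Delta) = (-3−1)² + (1−5)² = 16 + 16 = 32
d²(Y, Bravo) = (-3−(-2))² + (1−(-1))² = 1 + 4 = 5
Y is equidistant from Juno and Bravo (both at squared distance 5), and every other site is strictly farther — so Y lies on the Juno–Bravo Voronoi edge.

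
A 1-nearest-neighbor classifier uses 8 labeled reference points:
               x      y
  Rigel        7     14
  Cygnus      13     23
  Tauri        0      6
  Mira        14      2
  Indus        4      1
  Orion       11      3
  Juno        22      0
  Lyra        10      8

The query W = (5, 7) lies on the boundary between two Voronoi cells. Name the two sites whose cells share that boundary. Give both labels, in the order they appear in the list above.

Squared distances from W to each site:
d²(W, Rigel) = 4 + 49 = 53
d²(W, Cygnus) = 64 + 256 = 320
d²(W, Tauri) = 25 + 1 = 26
d²(W, Mira) = 81 + 25 = 106
d²(W, Indus) = 1 + 36 = 37
d²(W, Orion) = 36 + 16 = 52
d²(W, Juno) = 289 + 49 = 338
d²(W, Lyra) = 25 + 1 = 26
W is equidistant from Tauri and Lyra (both at squared distance 26), and every other site is strictly farther — so W lies on the Tauri–Lyra Voronoi edge.

Tauri and Lyra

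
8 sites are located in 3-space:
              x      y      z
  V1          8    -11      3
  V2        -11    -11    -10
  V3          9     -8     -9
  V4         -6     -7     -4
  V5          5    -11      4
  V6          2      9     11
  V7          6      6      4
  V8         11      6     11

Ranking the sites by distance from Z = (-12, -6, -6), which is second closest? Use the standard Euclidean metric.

Compare squared distances (the ordering matches that of the actual distances):
|ZV1|² = 400 + 25 + 81 = 506
|ZV2|² = 1 + 25 + 16 = 42
|ZV3|² = 441 + 4 + 9 = 454
|ZV4|² = 36 + 1 + 4 = 41
|ZV5|² = 289 + 25 + 100 = 414
|ZV6|² = 196 + 225 + 289 = 710
|ZV7|² = 324 + 144 + 100 = 568
|ZV8|² = 529 + 144 + 289 = 962
Sorted ascending: V4, V2, V5, … — the second-nearest is V2.

V2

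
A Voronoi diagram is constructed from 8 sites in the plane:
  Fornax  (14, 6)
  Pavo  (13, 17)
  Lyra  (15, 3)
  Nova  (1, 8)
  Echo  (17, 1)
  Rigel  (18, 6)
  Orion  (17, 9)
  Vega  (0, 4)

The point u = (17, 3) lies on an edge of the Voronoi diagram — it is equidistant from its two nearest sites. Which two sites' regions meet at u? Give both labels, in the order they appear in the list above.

Squared distances from u to each site:
d²(u, Fornax) = 9 + 9 = 18
d²(u, Pavo) = 16 + 196 = 212
d²(u, Lyra) = 4 + 0 = 4
d²(u, Nova) = 256 + 25 = 281
d²(u, Echo) = 0 + 4 = 4
d²(u, Rigel) = 1 + 9 = 10
d²(u, Orion) = 0 + 36 = 36
d²(u, Vega) = 289 + 1 = 290
u is equidistant from Lyra and Echo (both at squared distance 4), and every other site is strictly farther — so u lies on the Lyra–Echo Voronoi edge.

Lyra and Echo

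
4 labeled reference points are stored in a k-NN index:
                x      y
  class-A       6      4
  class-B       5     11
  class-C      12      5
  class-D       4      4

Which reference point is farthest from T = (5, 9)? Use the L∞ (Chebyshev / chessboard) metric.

class-C

d(T, class-A) = max(1, 5) = 5
d(T, class-B) = max(0, 2) = 2
d(T, class-C) = max(7, 4) = 7
d(T, class-D) = max(1, 5) = 5
The largest is to class-C.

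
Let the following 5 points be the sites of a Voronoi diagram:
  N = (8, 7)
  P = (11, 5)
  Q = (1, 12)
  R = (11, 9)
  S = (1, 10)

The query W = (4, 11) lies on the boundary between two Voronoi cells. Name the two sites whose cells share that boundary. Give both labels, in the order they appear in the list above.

Q and S

Squared distances from W to each site:
|WN|² = (4−8)² + (11−7)² = 16 + 16 = 32
|WP|² = (4−11)² + (11−5)² = 49 + 36 = 85
|WQ|² = (4−1)² + (11−12)² = 9 + 1 = 10
|WR|² = (4−11)² + (11−9)² = 49 + 4 = 53
|WS|² = (4−1)² + (11−10)² = 9 + 1 = 10
W is equidistant from Q and S (both at squared distance 10), and every other site is strictly farther — so W lies on the Q–S Voronoi edge.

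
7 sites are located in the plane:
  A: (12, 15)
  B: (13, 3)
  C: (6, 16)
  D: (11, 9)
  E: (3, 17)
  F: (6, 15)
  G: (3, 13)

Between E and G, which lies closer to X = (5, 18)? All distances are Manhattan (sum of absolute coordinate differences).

E

d(X,E) = |5−3| + |18−17| = 2 + 1 = 3
d(X,G) = |5−3| + |18−13| = 2 + 5 = 7
3 < 7, so E is closer.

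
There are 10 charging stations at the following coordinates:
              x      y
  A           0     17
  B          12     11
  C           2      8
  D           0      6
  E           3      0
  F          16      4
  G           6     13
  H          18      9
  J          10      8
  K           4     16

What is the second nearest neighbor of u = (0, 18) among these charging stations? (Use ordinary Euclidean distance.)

K

Squared Euclidean distances:
|uA|² = 0 + 1 = 1
|uB|² = 144 + 49 = 193
|uC|² = 4 + 100 = 104
|uD|² = 0 + 144 = 144
|uE|² = 9 + 324 = 333
|uF|² = 256 + 196 = 452
|uG|² = 36 + 25 = 61
|uH|² = 324 + 81 = 405
|uJ|² = 100 + 100 = 200
|uK|² = 16 + 4 = 20
Sorted ascending: A, K, G, … — the second-nearest is K.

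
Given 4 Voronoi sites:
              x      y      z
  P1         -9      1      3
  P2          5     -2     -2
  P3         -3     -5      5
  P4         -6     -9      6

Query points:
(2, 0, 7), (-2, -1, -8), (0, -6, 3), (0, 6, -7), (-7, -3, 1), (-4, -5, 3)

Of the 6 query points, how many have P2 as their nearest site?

(2, 0, 7) — d² to each: P1:138, P2:94, P3:54, P4:146 → nearest is P3
(-2, -1, -8) — d² to each: P1:174, P2:86, P3:186, P4:276 → nearest is P2
(0, -6, 3) — d² to each: P1:130, P2:66, P3:14, P4:54 → nearest is P3
(0, 6, -7) — d² to each: P1:206, P2:114, P3:274, P4:430 → nearest is P2
(-7, -3, 1) — d² to each: P1:24, P2:154, P3:36, P4:62 → nearest is P1
(-4, -5, 3) — d² to each: P1:61, P2:115, P3:5, P4:29 → nearest is P3
2 of the 6 points have P2 as nearest.

2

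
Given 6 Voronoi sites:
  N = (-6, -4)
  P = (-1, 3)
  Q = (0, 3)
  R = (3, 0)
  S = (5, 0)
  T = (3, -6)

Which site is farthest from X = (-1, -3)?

Since √ is increasing, it suffices to compare squared distances:
|XN|² = (-1−(-6))² + (-3−(-4))² = 25 + 1 = 26
|XP|² = (-1−(-1))² + (-3−3)² = 0 + 36 = 36
|XQ|² = (-1−0)² + (-3−3)² = 1 + 36 = 37
|XR|² = (-1−3)² + (-3−0)² = 16 + 9 = 25
|XS|² = (-1−5)² + (-3−0)² = 36 + 9 = 45
|XT|² = (-1−3)² + (-3−(-6))² = 16 + 9 = 25
The largest is to S.

S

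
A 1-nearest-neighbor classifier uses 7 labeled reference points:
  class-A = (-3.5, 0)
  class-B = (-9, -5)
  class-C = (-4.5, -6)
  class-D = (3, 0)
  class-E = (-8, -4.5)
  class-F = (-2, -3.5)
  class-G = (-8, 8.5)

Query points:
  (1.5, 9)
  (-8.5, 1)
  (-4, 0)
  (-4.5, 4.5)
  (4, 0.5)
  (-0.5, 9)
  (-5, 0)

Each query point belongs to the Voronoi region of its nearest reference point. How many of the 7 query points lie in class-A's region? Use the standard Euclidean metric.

4

(1.5, 9) — d² to each: class-A:106, class-B:306.25, class-C:261, class-D:83.25, class-E:272.5, class-F:168.5, class-G:90.5 → nearest is class-D
(-8.5, 1) — d² to each: class-A:26, class-B:36.25, class-C:65, class-D:133.25, class-E:30.5, class-F:62.5, class-G:56.5 → nearest is class-A
(-4, 0) — d² to each: class-A:0.25, class-B:50, class-C:36.25, class-D:49, class-E:36.25, class-F:16.25, class-G:88.25 → nearest is class-A
(-4.5, 4.5) — d² to each: class-A:21.25, class-B:110.5, class-C:110.25, class-D:76.5, class-E:93.25, class-F:70.25, class-G:28.25 → nearest is class-A
(4, 0.5) — d² to each: class-A:56.5, class-B:199.25, class-C:114.5, class-D:1.25, class-E:169, class-F:52, class-G:208 → nearest is class-D
(-0.5, 9) — d² to each: class-A:90, class-B:268.25, class-C:241, class-D:93.25, class-E:238.5, class-F:158.5, class-G:56.5 → nearest is class-G
(-5, 0) — d² to each: class-A:2.25, class-B:41, class-C:36.25, class-D:64, class-E:29.25, class-F:21.25, class-G:81.25 → nearest is class-A
4 of the 7 points have class-A as nearest.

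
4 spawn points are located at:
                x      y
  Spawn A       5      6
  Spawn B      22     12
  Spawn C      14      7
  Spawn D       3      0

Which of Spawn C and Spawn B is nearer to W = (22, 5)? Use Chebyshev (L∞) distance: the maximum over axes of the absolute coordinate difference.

Spawn B

d(W, Spawn C) = max(8, 2) = 8
d(W, Spawn B) = max(0, 7) = 7
8 > 7, so Spawn B is closer.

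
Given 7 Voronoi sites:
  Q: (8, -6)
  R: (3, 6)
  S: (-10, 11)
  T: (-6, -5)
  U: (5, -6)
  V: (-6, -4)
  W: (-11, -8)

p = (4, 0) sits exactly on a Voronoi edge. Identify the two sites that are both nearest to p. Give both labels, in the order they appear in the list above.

R and U

Squared distances from p to each site:
|pQ|² = (4−8)² + (0−(-6))² = 16 + 36 = 52
|pR|² = (4−3)² + (0−6)² = 1 + 36 = 37
|pS|² = (4−(-10))² + (0−11)² = 196 + 121 = 317
|pT|² = (4−(-6))² + (0−(-5))² = 100 + 25 = 125
|pU|² = (4−5)² + (0−(-6))² = 1 + 36 = 37
|pV|² = (4−(-6))² + (0−(-4))² = 100 + 16 = 116
|pW|² = (4−(-11))² + (0−(-8))² = 225 + 64 = 289
p is equidistant from R and U (both at squared distance 37), and every other site is strictly farther — so p lies on the R–U Voronoi edge.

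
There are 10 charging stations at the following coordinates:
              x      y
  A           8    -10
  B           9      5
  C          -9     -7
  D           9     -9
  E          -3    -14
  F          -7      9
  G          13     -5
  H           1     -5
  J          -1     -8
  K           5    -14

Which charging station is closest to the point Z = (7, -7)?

D

Compare squared distances (the ordering matches that of the actual distances):
|ZA|² = (7−8)² + (-7−(-10))² = 1 + 9 = 10
|ZB|² = (7−9)² + (-7−5)² = 4 + 144 = 148
|ZC|² = (7−(-9))² + (-7−(-7))² = 256 + 0 = 256
|ZD|² = (7−9)² + (-7−(-9))² = 4 + 4 = 8
|ZE|² = (7−(-3))² + (-7−(-14))² = 100 + 49 = 149
|ZF|² = (7−(-7))² + (-7−9)² = 196 + 256 = 452
|ZG|² = (7−13)² + (-7−(-5))² = 36 + 4 = 40
|ZH|² = (7−1)² + (-7−(-5))² = 36 + 4 = 40
|ZJ|² = (7−(-1))² + (-7−(-8))² = 64 + 1 = 65
|ZK|² = (7−5)² + (-7−(-14))² = 4 + 49 = 53
The smallest is to D, so Z lies in the Voronoi region of D.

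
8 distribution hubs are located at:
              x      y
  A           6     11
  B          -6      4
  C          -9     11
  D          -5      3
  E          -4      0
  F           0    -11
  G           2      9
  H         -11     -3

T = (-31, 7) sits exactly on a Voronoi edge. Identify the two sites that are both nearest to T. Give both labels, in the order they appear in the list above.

Squared distances from T to each site:
|TA|² = (-31−6)² + (7−11)² = 1369 + 16 = 1385
|TB|² = (-31−(-6))² + (7−4)² = 625 + 9 = 634
|TC|² = (-31−(-9))² + (7−11)² = 484 + 16 = 500
|TD|² = (-31−(-5))² + (7−3)² = 676 + 16 = 692
|TE|² = (-31−(-4))² + (7−0)² = 729 + 49 = 778
|TF|² = (-31−0)² + (7−(-11))² = 961 + 324 = 1285
|TG|² = (-31−2)² + (7−9)² = 1089 + 4 = 1093
|TH|² = (-31−(-11))² + (7−(-3))² = 400 + 100 = 500
T is equidistant from C and H (both at squared distance 500), and every other site is strictly farther — so T lies on the C–H Voronoi edge.

C and H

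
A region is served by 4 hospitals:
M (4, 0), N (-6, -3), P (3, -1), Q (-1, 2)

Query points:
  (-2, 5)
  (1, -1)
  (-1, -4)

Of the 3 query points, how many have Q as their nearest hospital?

1

(-2, 5) — d² to each: M:61, N:80, P:61, Q:10 → nearest is Q
(1, -1) — d² to each: M:10, N:53, P:4, Q:13 → nearest is P
(-1, -4) — d² to each: M:41, N:26, P:25, Q:36 → nearest is P
1 of the 3 points has Q as nearest.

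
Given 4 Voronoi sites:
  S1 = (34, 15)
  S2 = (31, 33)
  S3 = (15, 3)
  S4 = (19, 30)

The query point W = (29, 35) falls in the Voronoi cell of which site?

Since √ is increasing, it suffices to compare squared distances:
|WS1|² = (29−34)² + (35−15)² = 25 + 400 = 425
|WS2|² = (29−31)² + (35−33)² = 4 + 4 = 8
|WS3|² = (29−15)² + (35−3)² = 196 + 1024 = 1220
|WS4|² = (29−19)² + (35−30)² = 100 + 25 = 125
Minimum is at S2.

S2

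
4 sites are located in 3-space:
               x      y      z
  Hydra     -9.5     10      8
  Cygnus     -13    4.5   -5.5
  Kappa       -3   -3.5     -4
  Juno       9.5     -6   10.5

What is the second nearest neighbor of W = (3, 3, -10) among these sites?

Squared Euclidean distances:
d²(W, Hydra) = 156.25 + 49 + 324 = 529.25
d²(W, Cygnus) = 256 + 2.25 + 20.25 = 278.5
d²(W, Kappa) = 36 + 42.25 + 36 = 114.25
d²(W, Juno) = 42.25 + 81 + 420.25 = 543.5
Sorted ascending: Kappa, Cygnus, Hydra, … — the second-nearest is Cygnus.

Cygnus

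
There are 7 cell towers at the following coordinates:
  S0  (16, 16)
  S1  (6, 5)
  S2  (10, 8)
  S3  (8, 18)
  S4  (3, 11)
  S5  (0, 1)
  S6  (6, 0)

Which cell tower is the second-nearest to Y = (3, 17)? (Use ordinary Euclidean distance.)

Compare squared distances (the ordering matches that of the actual distances):
|YS0|² = (3−16)² + (17−16)² = 169 + 1 = 170
|YS1|² = (3−6)² + (17−5)² = 9 + 144 = 153
|YS2|² = (3−10)² + (17−8)² = 49 + 81 = 130
|YS3|² = (3−8)² + (17−18)² = 25 + 1 = 26
|YS4|² = (3−3)² + (17−11)² = 0 + 36 = 36
|YS5|² = (3−0)² + (17−1)² = 9 + 256 = 265
|YS6|² = (3−6)² + (17−0)² = 9 + 289 = 298
Sorted ascending: S3, S4, S2, … — the second-nearest is S4.

S4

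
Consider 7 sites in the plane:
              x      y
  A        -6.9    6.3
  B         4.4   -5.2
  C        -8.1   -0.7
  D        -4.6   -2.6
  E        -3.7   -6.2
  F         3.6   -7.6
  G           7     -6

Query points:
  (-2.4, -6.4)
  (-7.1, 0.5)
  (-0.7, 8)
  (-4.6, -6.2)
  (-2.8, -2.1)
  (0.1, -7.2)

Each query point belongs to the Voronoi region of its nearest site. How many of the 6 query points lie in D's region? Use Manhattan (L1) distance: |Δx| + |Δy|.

1

(-2.4, -6.4) — d to each: A:17.2, B:8, C:11.4, D:6, E:1.5, F:7.2, G:9.8 → nearest is E
(-7.1, 0.5) — d to each: A:6, B:17.2, C:2.2, D:5.6, E:10.1, F:18.8, G:20.6 → nearest is C
(-0.7, 8) — d to each: A:7.9, B:18.3, C:16.1, D:14.5, E:17.2, F:19.9, G:21.7 → nearest is A
(-4.6, -6.2) — d to each: A:14.8, B:10, C:9, D:3.6, E:0.9, F:9.6, G:11.8 → nearest is E
(-2.8, -2.1) — d to each: A:12.5, B:10.3, C:6.7, D:2.3, E:5, F:11.9, G:13.7 → nearest is D
(0.1, -7.2) — d to each: A:20.5, B:6.3, C:14.7, D:9.3, E:4.8, F:3.9, G:8.1 → nearest is F
1 of the 6 points has D as nearest.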